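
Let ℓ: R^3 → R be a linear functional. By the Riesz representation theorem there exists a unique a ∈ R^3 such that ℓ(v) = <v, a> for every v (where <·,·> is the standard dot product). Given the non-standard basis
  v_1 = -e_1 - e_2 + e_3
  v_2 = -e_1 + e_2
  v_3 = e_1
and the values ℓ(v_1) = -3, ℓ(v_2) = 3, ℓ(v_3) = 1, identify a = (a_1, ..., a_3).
a = (1, 4, 2)

Write a = (a_1, ..., a_3) in the standard basis. For each basis vector v_i, ℓ(v_i) = <v_i, a> is a linear equation in the a_j's. Collect the n equations into a matrix system V a = ℓ, where row i of V is v_i (expressed in the standard basis). Since V is invertible (lower-triangular with 1s on the diagonal, up to permutation), solve by back-substitution:
  V =
[[-1, -1, 1],
 [-1, 1, 0],
 [1, 0, 0]]
  V a = (-3, 3, 1)
Solving gives a = (1, 4, 2).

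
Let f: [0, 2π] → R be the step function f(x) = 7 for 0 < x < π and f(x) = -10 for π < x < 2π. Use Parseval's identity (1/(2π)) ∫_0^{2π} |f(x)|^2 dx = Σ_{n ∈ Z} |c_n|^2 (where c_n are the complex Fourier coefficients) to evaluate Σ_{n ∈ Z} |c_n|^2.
Σ |c_n|^2 = 149/2

Parseval equates the L^2 energy of f (normalised by 1/(2π)) with the ℓ^2 sum of its Fourier coefficients: (1/(2π)) ∫_0^{2π} |f|^2 = Σ |c_n|^2.
Compute the left side: (1/(2π)) [∫_0^π 7^2 dx + ∫_π^{2π} (-10)^2 dx] = (1/(2π)) · (49π + 100π) = (49 + 100)/2 = 149/2.
So Σ_{n ∈ Z} |c_n|^2 = 149/2.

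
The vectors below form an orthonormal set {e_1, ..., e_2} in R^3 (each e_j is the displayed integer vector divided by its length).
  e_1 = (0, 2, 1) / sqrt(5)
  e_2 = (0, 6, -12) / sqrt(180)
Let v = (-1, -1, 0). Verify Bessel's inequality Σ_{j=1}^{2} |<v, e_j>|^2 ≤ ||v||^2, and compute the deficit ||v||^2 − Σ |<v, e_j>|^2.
Σ |<v, e_j>|^2 = 1; ||v||^2 = 2; deficit = 1

Write each e_j = u_j / sqrt(<u_j, u_j>) where u_j is the displayed integer vector. Then <v, e_j> = <v, u_j> / sqrt(<u_j, u_j>), so |<v, e_j>|^2 = <v, u_j>^2 / <u_j, u_j>.
Coefficients: <v, e_1> = -2/sqrt(5), <v, e_2> = -6/sqrt(180).
Square and sum: Σ |<v, e_j>|^2 = 1.
Compute ||v||^2 = v·v = 2.
Deficit = 2 − 1 = 1 ≥ 0, confirming Bessel's inequality. (The deficit equals ||v − Σ <v,e_j> e_j||^2, the squared distance from v to span{e_j}.)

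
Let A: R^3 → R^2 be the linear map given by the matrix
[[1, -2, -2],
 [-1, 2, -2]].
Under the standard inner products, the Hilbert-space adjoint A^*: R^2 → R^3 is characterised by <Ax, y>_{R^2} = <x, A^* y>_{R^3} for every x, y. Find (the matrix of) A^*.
A^* = A^T =
[[1, -1],
 [-2, 2],
 [-2, -2]]

For real matrices with standard dot products, the defining identity <Ax, y> = <x, A^* y> gives (Ax)^T y = x^T (A^*) y, i.e. x^T A^T y = x^T (A^*) y. Since this holds for all x, y, we must have A^* = A^T. Therefore
A^* =
[[1, -1],
 [-2, 2],
 [-2, -2]].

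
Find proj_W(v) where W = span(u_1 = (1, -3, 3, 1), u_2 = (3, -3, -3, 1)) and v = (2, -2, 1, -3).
proj_W(v) = (29/34, -27/17, 21/34, 9/17)

Set up U = [u_1 | ... | u_2] ∈ R^(4×2). The projector onto W = col(U) is P = U (U^T U)^(-1) U^T.
Compute U^T U =
  [20, 4]
  [4, 28],
and U^T v = (8, 6).
Solve U^T U · c = U^T v for the coefficients: c = (25/68, 11/68). The projection is proj_W(v) = U c.
Check: (v - proj_W(v)) · u_1 = 0  (should be 0).
Check: (v - proj_W(v)) · u_2 = 0  (should be 0).
Result: proj_W(v) = (29/34, -27/17, 21/34, 9/17).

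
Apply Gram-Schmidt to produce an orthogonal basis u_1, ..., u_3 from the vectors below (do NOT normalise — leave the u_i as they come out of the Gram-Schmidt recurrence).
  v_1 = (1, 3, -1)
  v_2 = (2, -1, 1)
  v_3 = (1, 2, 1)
Orthogonal basis:
  u_1 = (1, 3, -1)
  u_2 = (24/11, -5/11, 9/11)
  u_3 = (-11/31, 33/62, 77/62)

Apply the Gram-Schmidt recurrence
  u_1 = v_1
  u_i = v_i − Σ_{j<i} ((v_i · u_j) / (u_j · u_j)) · u_j.

Step by step this gives:
  u_1 = (1, 3, -1)
  u_2 = (24/11, -5/11, 9/11)
  u_3 = (-11/31, 33/62, 77/62)

Orthogonality check:
  u_2 · u_1 = 0 (should be 0)
  u_3 · u_1 = 0 (should be 0)
  u_3 · u_2 = 0 (should be 0)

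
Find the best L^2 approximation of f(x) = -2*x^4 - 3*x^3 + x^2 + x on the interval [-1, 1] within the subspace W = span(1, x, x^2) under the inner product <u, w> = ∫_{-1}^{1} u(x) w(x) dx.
g(x) = -5*x^2/7 - 4*x/5 + 6/35

The best approximation g ∈ W is the orthogonal projection of f onto W. Writing g = a_0 + a_1 x + a_2 x^2, the coefficients solve the normal equations G · a = b where
  G_{ij} = <φ_i, φ_j> and b_i = <f, φ_i>, with φ_0 = 1, φ_1 = x, φ_2 = x^2.
G =
  [2, 0, 2/3]
  [0, 2/3, 0]
  [2/3, 0, 2/5],
b = (-2/15, -8/15, -6/35).
Solving gives a_0 = 6/35, a_1 = -4/5, a_2 = -5/7, so
  g(x) = -5*x^2/7 - 4*x/5 + 6/35.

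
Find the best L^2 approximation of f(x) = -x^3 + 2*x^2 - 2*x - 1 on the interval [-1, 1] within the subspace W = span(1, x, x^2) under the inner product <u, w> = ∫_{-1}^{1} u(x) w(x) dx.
g(x) = 2*x^2 - 13*x/5 - 1

The best approximation g ∈ W is the orthogonal projection of f onto W. Writing g = a_0 + a_1 x + a_2 x^2, the coefficients solve the normal equations G · a = b where
  G_{ij} = <φ_i, φ_j> and b_i = <f, φ_i>, with φ_0 = 1, φ_1 = x, φ_2 = x^2.
G =
  [2, 0, 2/3]
  [0, 2/3, 0]
  [2/3, 0, 2/5],
b = (-2/3, -26/15, 2/15).
Solving gives a_0 = -1, a_1 = -13/5, a_2 = 2, so
  g(x) = 2*x^2 - 13*x/5 - 1.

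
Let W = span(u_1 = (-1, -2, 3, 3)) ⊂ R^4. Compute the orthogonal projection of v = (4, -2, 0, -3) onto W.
proj_W(v) = (9/23, 18/23, -27/23, -27/23)

Set up U = [u_1 | ... | u_1] ∈ R^(4×1). The projector onto W = col(U) is P = U (U^T U)^(-1) U^T.
Compute U^T U =
  [23],
and U^T v = (-9).
Solve U^T U · c = U^T v for the coefficients: c = (-9/23). The projection is proj_W(v) = U c.
Check: (v - proj_W(v)) · u_1 = 0  (should be 0).
Result: proj_W(v) = (9/23, 18/23, -27/23, -27/23).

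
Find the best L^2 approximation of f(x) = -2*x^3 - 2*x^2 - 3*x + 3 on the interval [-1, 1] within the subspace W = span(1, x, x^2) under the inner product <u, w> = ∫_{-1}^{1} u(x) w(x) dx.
g(x) = -2*x^2 - 21*x/5 + 3

The best approximation g ∈ W is the orthogonal projection of f onto W. Writing g = a_0 + a_1 x + a_2 x^2, the coefficients solve the normal equations G · a = b where
  G_{ij} = <φ_i, φ_j> and b_i = <f, φ_i>, with φ_0 = 1, φ_1 = x, φ_2 = x^2.
G =
  [2, 0, 2/3]
  [0, 2/3, 0]
  [2/3, 0, 2/5],
b = (14/3, -14/5, 6/5).
Solving gives a_0 = 3, a_1 = -21/5, a_2 = -2, so
  g(x) = -2*x^2 - 21*x/5 + 3.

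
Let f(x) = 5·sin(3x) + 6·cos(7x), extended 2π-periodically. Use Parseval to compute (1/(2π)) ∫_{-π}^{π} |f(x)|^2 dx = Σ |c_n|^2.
Σ |c_n|^2 = 61/2

Expand |f|^2 and use orthogonality of {sin(nx), cos(mx)} on [-π, π]:
  ∫_{-π}^{π} sin(nx)^2 dx = π, ∫ cos(mx)^2 dx = π, and cross terms integrate to 0.
So ∫_{-π}^{π} f(x)^2 dx = 5^2 · π + 6^2 · π = (25 + 36)π.
Divide by 2π: (25 + 36)/2 = 61/2.
By Parseval, this equals Σ |c_n|^2.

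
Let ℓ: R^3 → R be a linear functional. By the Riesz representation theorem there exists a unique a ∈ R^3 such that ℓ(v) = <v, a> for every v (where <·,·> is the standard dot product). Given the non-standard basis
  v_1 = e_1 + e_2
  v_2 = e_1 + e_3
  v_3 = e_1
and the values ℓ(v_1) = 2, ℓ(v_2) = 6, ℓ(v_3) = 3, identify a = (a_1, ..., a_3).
a = (3, -1, 3)

Write a = (a_1, ..., a_3) in the standard basis. For each basis vector v_i, ℓ(v_i) = <v_i, a> is a linear equation in the a_j's. Collect the n equations into a matrix system V a = ℓ, where row i of V is v_i (expressed in the standard basis). Since V is invertible (lower-triangular with 1s on the diagonal, up to permutation), solve by back-substitution:
  V =
[[1, 1, 0],
 [1, 0, 1],
 [1, 0, 0]]
  V a = (2, 6, 3)
Solving gives a = (3, -1, 3).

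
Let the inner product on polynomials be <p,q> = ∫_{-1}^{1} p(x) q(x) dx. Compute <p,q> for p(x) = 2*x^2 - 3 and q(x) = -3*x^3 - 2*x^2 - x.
<p,q> = 12/5

Expand the product: p(x)·q(x) = -6*x^5 - 4*x^4 + 7*x^3 + 6*x^2 + 3*x.
∫_{-1}^{1} of each monomial x^k gives [2/(k+1) if k even, 0 if k odd]. Integrating term-by-term (or equivalently evaluating the antiderivative F(x) = -x^6 - 4*x^5/5 + 7*x^4/4 + 2*x^3 + 3*x^2/2 at the endpoints):
  F(1) − F(−1) = 69/20 − (21/20) = 12/5.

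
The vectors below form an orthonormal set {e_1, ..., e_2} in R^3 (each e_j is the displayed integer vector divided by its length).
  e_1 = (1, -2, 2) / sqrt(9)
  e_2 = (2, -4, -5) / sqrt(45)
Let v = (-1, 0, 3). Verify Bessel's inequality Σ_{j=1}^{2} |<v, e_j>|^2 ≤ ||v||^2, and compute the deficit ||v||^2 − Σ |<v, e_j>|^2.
Σ |<v, e_j>|^2 = 46/5; ||v||^2 = 10; deficit = 4/5

Write each e_j = u_j / sqrt(<u_j, u_j>) where u_j is the displayed integer vector. Then <v, e_j> = <v, u_j> / sqrt(<u_j, u_j>), so |<v, e_j>|^2 = <v, u_j>^2 / <u_j, u_j>.
Coefficients: <v, e_1> = 5/sqrt(9), <v, e_2> = -17/sqrt(45).
Square and sum: Σ |<v, e_j>|^2 = 46/5.
Compute ||v||^2 = v·v = 10.
Deficit = 10 − 46/5 = 4/5 ≥ 0, confirming Bessel's inequality. (The deficit equals ||v − Σ <v,e_j> e_j||^2, the squared distance from v to span{e_j}.)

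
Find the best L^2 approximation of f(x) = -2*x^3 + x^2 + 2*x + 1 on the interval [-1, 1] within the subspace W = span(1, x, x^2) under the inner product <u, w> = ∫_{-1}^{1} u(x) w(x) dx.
g(x) = x^2 + 4*x/5 + 1

The best approximation g ∈ W is the orthogonal projection of f onto W. Writing g = a_0 + a_1 x + a_2 x^2, the coefficients solve the normal equations G · a = b where
  G_{ij} = <φ_i, φ_j> and b_i = <f, φ_i>, with φ_0 = 1, φ_1 = x, φ_2 = x^2.
G =
  [2, 0, 2/3]
  [0, 2/3, 0]
  [2/3, 0, 2/5],
b = (8/3, 8/15, 16/15).
Solving gives a_0 = 1, a_1 = 4/5, a_2 = 1, so
  g(x) = x^2 + 4*x/5 + 1.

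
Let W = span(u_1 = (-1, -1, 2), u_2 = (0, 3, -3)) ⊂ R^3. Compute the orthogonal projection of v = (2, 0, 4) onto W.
proj_W(v) = (0, -2, 2)

Set up U = [u_1 | ... | u_2] ∈ R^(3×2). The projector onto W = col(U) is P = U (U^T U)^(-1) U^T.
Compute U^T U =
  [6, -9]
  [-9, 18],
and U^T v = (6, -12).
Solve U^T U · c = U^T v for the coefficients: c = (0, -2/3). The projection is proj_W(v) = U c.
Check: (v - proj_W(v)) · u_1 = 0  (should be 0).
Check: (v - proj_W(v)) · u_2 = 0  (should be 0).
Result: proj_W(v) = (0, -2, 2).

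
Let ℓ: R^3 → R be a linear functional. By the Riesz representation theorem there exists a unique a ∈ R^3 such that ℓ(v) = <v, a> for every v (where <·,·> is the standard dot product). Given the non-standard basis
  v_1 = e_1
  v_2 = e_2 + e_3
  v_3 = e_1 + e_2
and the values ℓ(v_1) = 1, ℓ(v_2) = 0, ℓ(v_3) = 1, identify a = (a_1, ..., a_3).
a = (1, 0, 0)

Write a = (a_1, ..., a_3) in the standard basis. For each basis vector v_i, ℓ(v_i) = <v_i, a> is a linear equation in the a_j's. Collect the n equations into a matrix system V a = ℓ, where row i of V is v_i (expressed in the standard basis). Since V is invertible (lower-triangular with 1s on the diagonal, up to permutation), solve by back-substitution:
  V =
[[1, 0, 0],
 [0, 1, 1],
 [1, 1, 0]]
  V a = (1, 0, 1)
Solving gives a = (1, 0, 0).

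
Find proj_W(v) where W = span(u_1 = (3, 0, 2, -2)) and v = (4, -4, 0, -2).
proj_W(v) = (48/17, 0, 32/17, -32/17)

Set up U = [u_1 | ... | u_1] ∈ R^(4×1). The projector onto W = col(U) is P = U (U^T U)^(-1) U^T.
Compute U^T U =
  [17],
and U^T v = (16).
Solve U^T U · c = U^T v for the coefficients: c = (16/17). The projection is proj_W(v) = U c.
Check: (v - proj_W(v)) · u_1 = 0  (should be 0).
Result: proj_W(v) = (48/17, 0, 32/17, -32/17).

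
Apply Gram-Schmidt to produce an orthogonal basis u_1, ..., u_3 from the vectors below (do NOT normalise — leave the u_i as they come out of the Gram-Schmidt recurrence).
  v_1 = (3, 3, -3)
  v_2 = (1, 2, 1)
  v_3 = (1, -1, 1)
Orthogonal basis:
  u_1 = (3, 3, -3)
  u_2 = (1/3, 4/3, 5/3)
  u_3 = (9/7, -6/7, 3/7)

Apply the Gram-Schmidt recurrence
  u_1 = v_1
  u_i = v_i − Σ_{j<i} ((v_i · u_j) / (u_j · u_j)) · u_j.

Step by step this gives:
  u_1 = (3, 3, -3)
  u_2 = (1/3, 4/3, 5/3)
  u_3 = (9/7, -6/7, 3/7)

Orthogonality check:
  u_2 · u_1 = 0 (should be 0)
  u_3 · u_1 = 0 (should be 0)
  u_3 · u_2 = 0 (should be 0)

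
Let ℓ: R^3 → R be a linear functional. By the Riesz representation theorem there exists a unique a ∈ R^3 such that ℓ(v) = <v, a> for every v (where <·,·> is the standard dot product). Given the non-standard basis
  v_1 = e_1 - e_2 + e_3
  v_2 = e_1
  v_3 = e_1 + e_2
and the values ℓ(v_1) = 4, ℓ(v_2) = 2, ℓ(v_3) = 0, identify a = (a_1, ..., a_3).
a = (2, -2, 0)

Write a = (a_1, ..., a_3) in the standard basis. For each basis vector v_i, ℓ(v_i) = <v_i, a> is a linear equation in the a_j's. Collect the n equations into a matrix system V a = ℓ, where row i of V is v_i (expressed in the standard basis). Since V is invertible (lower-triangular with 1s on the diagonal, up to permutation), solve by back-substitution:
  V =
[[1, -1, 1],
 [1, 0, 0],
 [1, 1, 0]]
  V a = (4, 2, 0)
Solving gives a = (2, -2, 0).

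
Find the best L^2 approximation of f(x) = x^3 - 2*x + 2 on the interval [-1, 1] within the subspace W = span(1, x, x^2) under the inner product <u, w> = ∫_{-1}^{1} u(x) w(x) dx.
g(x) = 2 - 7*x/5

The best approximation g ∈ W is the orthogonal projection of f onto W. Writing g = a_0 + a_1 x + a_2 x^2, the coefficients solve the normal equations G · a = b where
  G_{ij} = <φ_i, φ_j> and b_i = <f, φ_i>, with φ_0 = 1, φ_1 = x, φ_2 = x^2.
G =
  [2, 0, 2/3]
  [0, 2/3, 0]
  [2/3, 0, 2/5],
b = (4, -14/15, 4/3).
Solving gives a_0 = 2, a_1 = -7/5, a_2 = 0, so
  g(x) = 2 - 7*x/5.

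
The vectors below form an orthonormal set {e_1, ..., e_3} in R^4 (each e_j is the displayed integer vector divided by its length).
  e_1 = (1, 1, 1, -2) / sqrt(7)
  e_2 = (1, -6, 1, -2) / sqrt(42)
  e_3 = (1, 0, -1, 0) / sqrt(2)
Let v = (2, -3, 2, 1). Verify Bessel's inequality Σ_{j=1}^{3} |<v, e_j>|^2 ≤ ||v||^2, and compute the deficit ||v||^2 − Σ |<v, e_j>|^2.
Σ |<v, e_j>|^2 = 29/3; ||v||^2 = 18; deficit = 25/3

Write each e_j = u_j / sqrt(<u_j, u_j>) where u_j is the displayed integer vector. Then <v, e_j> = <v, u_j> / sqrt(<u_j, u_j>), so |<v, e_j>|^2 = <v, u_j>^2 / <u_j, u_j>.
Coefficients: <v, e_1> = -1/sqrt(7), <v, e_2> = 20/sqrt(42), <v, e_3> = 0/sqrt(2).
Square and sum: Σ |<v, e_j>|^2 = 29/3.
Compute ||v||^2 = v·v = 18.
Deficit = 18 − 29/3 = 25/3 ≥ 0, confirming Bessel's inequality. (The deficit equals ||v − Σ <v,e_j> e_j||^2, the squared distance from v to span{e_j}.)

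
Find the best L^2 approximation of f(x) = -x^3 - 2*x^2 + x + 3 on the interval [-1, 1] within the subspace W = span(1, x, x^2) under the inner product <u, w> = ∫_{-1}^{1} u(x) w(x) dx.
g(x) = -2*x^2 + 2*x/5 + 3

The best approximation g ∈ W is the orthogonal projection of f onto W. Writing g = a_0 + a_1 x + a_2 x^2, the coefficients solve the normal equations G · a = b where
  G_{ij} = <φ_i, φ_j> and b_i = <f, φ_i>, with φ_0 = 1, φ_1 = x, φ_2 = x^2.
G =
  [2, 0, 2/3]
  [0, 2/3, 0]
  [2/3, 0, 2/5],
b = (14/3, 4/15, 6/5).
Solving gives a_0 = 3, a_1 = 2/5, a_2 = -2, so
  g(x) = -2*x^2 + 2*x/5 + 3.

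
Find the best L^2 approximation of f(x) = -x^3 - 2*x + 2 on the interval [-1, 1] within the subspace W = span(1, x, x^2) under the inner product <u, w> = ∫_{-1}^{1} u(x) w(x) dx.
g(x) = 2 - 13*x/5

The best approximation g ∈ W is the orthogonal projection of f onto W. Writing g = a_0 + a_1 x + a_2 x^2, the coefficients solve the normal equations G · a = b where
  G_{ij} = <φ_i, φ_j> and b_i = <f, φ_i>, with φ_0 = 1, φ_1 = x, φ_2 = x^2.
G =
  [2, 0, 2/3]
  [0, 2/3, 0]
  [2/3, 0, 2/5],
b = (4, -26/15, 4/3).
Solving gives a_0 = 2, a_1 = -13/5, a_2 = 0, so
  g(x) = 2 - 13*x/5.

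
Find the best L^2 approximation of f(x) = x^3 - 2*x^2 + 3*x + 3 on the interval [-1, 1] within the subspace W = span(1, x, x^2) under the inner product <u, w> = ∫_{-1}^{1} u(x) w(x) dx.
g(x) = -2*x^2 + 18*x/5 + 3

The best approximation g ∈ W is the orthogonal projection of f onto W. Writing g = a_0 + a_1 x + a_2 x^2, the coefficients solve the normal equations G · a = b where
  G_{ij} = <φ_i, φ_j> and b_i = <f, φ_i>, with φ_0 = 1, φ_1 = x, φ_2 = x^2.
G =
  [2, 0, 2/3]
  [0, 2/3, 0]
  [2/3, 0, 2/5],
b = (14/3, 12/5, 6/5).
Solving gives a_0 = 3, a_1 = 18/5, a_2 = -2, so
  g(x) = -2*x^2 + 18*x/5 + 3.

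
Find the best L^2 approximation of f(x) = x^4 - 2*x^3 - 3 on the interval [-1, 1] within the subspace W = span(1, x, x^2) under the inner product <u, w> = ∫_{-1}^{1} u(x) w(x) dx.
g(x) = 6*x^2/7 - 6*x/5 - 108/35

The best approximation g ∈ W is the orthogonal projection of f onto W. Writing g = a_0 + a_1 x + a_2 x^2, the coefficients solve the normal equations G · a = b where
  G_{ij} = <φ_i, φ_j> and b_i = <f, φ_i>, with φ_0 = 1, φ_1 = x, φ_2 = x^2.
G =
  [2, 0, 2/3]
  [0, 2/3, 0]
  [2/3, 0, 2/5],
b = (-28/5, -4/5, -12/7).
Solving gives a_0 = -108/35, a_1 = -6/5, a_2 = 6/7, so
  g(x) = 6*x^2/7 - 6*x/5 - 108/35.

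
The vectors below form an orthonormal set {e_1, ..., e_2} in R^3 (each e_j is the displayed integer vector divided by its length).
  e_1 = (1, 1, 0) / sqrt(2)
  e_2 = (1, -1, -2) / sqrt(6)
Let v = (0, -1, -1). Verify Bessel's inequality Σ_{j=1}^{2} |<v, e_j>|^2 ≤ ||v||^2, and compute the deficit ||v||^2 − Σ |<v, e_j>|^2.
Σ |<v, e_j>|^2 = 2; ||v||^2 = 2; deficit = 0

Write each e_j = u_j / sqrt(<u_j, u_j>) where u_j is the displayed integer vector. Then <v, e_j> = <v, u_j> / sqrt(<u_j, u_j>), so |<v, e_j>|^2 = <v, u_j>^2 / <u_j, u_j>.
Coefficients: <v, e_1> = -1/sqrt(2), <v, e_2> = 3/sqrt(6).
Square and sum: Σ |<v, e_j>|^2 = 2.
Compute ||v||^2 = v·v = 2.
Deficit = 2 − 2 = 0 ≥ 0, confirming Bessel's inequality. (The deficit equals ||v − Σ <v,e_j> e_j||^2, the squared distance from v to span{e_j}.)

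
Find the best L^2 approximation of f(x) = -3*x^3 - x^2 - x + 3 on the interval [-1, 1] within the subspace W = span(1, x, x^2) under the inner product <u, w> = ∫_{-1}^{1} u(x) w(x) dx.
g(x) = -x^2 - 14*x/5 + 3

The best approximation g ∈ W is the orthogonal projection of f onto W. Writing g = a_0 + a_1 x + a_2 x^2, the coefficients solve the normal equations G · a = b where
  G_{ij} = <φ_i, φ_j> and b_i = <f, φ_i>, with φ_0 = 1, φ_1 = x, φ_2 = x^2.
G =
  [2, 0, 2/3]
  [0, 2/3, 0]
  [2/3, 0, 2/5],
b = (16/3, -28/15, 8/5).
Solving gives a_0 = 3, a_1 = -14/5, a_2 = -1, so
  g(x) = -x^2 - 14*x/5 + 3.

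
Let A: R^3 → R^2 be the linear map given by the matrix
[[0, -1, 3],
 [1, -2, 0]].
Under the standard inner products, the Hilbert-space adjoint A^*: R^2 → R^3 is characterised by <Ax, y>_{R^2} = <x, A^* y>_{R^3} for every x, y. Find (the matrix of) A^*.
A^* = A^T =
[[0, 1],
 [-1, -2],
 [3, 0]]

For real matrices with standard dot products, the defining identity <Ax, y> = <x, A^* y> gives (Ax)^T y = x^T (A^*) y, i.e. x^T A^T y = x^T (A^*) y. Since this holds for all x, y, we must have A^* = A^T. Therefore
A^* =
[[0, 1],
 [-1, -2],
 [3, 0]].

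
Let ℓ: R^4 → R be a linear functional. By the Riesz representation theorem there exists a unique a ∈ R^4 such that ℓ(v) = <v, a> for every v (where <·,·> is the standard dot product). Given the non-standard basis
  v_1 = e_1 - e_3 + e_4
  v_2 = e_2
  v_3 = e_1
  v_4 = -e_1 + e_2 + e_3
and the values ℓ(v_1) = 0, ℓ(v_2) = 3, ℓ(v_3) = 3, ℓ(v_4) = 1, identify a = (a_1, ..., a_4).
a = (3, 3, 1, -2)

Write a = (a_1, ..., a_4) in the standard basis. For each basis vector v_i, ℓ(v_i) = <v_i, a> is a linear equation in the a_j's. Collect the n equations into a matrix system V a = ℓ, where row i of V is v_i (expressed in the standard basis). Since V is invertible (lower-triangular with 1s on the diagonal, up to permutation), solve by back-substitution:
  V =
[[1, 0, -1, 1],
 [0, 1, 0, 0],
 [1, 0, 0, 0],
 [-1, 1, 1, 0]]
  V a = (0, 3, 3, 1)
Solving gives a = (3, 3, 1, -2).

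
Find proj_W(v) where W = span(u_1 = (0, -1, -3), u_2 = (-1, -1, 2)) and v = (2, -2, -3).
proj_W(v) = (1/7, -31/35, -118/35)

Set up U = [u_1 | ... | u_2] ∈ R^(3×2). The projector onto W = col(U) is P = U (U^T U)^(-1) U^T.
Compute U^T U =
  [10, -5]
  [-5, 6],
and U^T v = (11, -6).
Solve U^T U · c = U^T v for the coefficients: c = (36/35, -1/7). The projection is proj_W(v) = U c.
Check: (v - proj_W(v)) · u_1 = 0  (should be 0).
Check: (v - proj_W(v)) · u_2 = 0  (should be 0).
Result: proj_W(v) = (1/7, -31/35, -118/35).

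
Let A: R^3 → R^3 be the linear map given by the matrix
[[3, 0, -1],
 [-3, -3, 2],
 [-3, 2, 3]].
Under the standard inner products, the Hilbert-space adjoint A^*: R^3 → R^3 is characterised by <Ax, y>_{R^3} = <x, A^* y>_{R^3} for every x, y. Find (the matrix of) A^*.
A^* = A^T =
[[3, -3, -3],
 [0, -3, 2],
 [-1, 2, 3]]

For real matrices with standard dot products, the defining identity <Ax, y> = <x, A^* y> gives (Ax)^T y = x^T (A^*) y, i.e. x^T A^T y = x^T (A^*) y. Since this holds for all x, y, we must have A^* = A^T. Therefore
A^* =
[[3, -3, -3],
 [0, -3, 2],
 [-1, 2, 3]].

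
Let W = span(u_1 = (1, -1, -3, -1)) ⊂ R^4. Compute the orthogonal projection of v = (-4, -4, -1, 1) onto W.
proj_W(v) = (1/6, -1/6, -1/2, -1/6)

Set up U = [u_1 | ... | u_1] ∈ R^(4×1). The projector onto W = col(U) is P = U (U^T U)^(-1) U^T.
Compute U^T U =
  [12],
and U^T v = (2).
Solve U^T U · c = U^T v for the coefficients: c = (1/6). The projection is proj_W(v) = U c.
Check: (v - proj_W(v)) · u_1 = 0  (should be 0).
Result: proj_W(v) = (1/6, -1/6, -1/2, -1/6).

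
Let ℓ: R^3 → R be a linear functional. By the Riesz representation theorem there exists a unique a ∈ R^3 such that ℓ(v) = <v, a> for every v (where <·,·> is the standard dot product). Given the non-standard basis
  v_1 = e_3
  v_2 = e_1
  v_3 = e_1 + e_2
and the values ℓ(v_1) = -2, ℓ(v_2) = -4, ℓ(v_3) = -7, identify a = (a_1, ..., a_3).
a = (-4, -3, -2)

Write a = (a_1, ..., a_3) in the standard basis. For each basis vector v_i, ℓ(v_i) = <v_i, a> is a linear equation in the a_j's. Collect the n equations into a matrix system V a = ℓ, where row i of V is v_i (expressed in the standard basis). Since V is invertible (lower-triangular with 1s on the diagonal, up to permutation), solve by back-substitution:
  V =
[[0, 0, 1],
 [1, 0, 0],
 [1, 1, 0]]
  V a = (-2, -4, -7)
Solving gives a = (-4, -3, -2).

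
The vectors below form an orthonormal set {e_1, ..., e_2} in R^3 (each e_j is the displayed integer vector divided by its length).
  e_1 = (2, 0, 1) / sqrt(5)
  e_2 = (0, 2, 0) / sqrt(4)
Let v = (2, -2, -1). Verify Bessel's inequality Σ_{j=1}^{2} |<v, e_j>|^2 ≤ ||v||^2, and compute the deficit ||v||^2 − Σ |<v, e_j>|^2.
Σ |<v, e_j>|^2 = 29/5; ||v||^2 = 9; deficit = 16/5

Write each e_j = u_j / sqrt(<u_j, u_j>) where u_j is the displayed integer vector. Then <v, e_j> = <v, u_j> / sqrt(<u_j, u_j>), so |<v, e_j>|^2 = <v, u_j>^2 / <u_j, u_j>.
Coefficients: <v, e_1> = 3/sqrt(5), <v, e_2> = -4/sqrt(4).
Square and sum: Σ |<v, e_j>|^2 = 29/5.
Compute ||v||^2 = v·v = 9.
Deficit = 9 − 29/5 = 16/5 ≥ 0, confirming Bessel's inequality. (The deficit equals ||v − Σ <v,e_j> e_j||^2, the squared distance from v to span{e_j}.)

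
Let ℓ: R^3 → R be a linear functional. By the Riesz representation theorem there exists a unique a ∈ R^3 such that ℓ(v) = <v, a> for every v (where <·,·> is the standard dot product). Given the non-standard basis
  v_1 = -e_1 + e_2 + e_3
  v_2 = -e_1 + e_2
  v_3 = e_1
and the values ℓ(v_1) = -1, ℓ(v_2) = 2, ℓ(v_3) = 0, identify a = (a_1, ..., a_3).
a = (0, 2, -3)

Write a = (a_1, ..., a_3) in the standard basis. For each basis vector v_i, ℓ(v_i) = <v_i, a> is a linear equation in the a_j's. Collect the n equations into a matrix system V a = ℓ, where row i of V is v_i (expressed in the standard basis). Since V is invertible (lower-triangular with 1s on the diagonal, up to permutation), solve by back-substitution:
  V =
[[-1, 1, 1],
 [-1, 1, 0],
 [1, 0, 0]]
  V a = (-1, 2, 0)
Solving gives a = (0, 2, -3).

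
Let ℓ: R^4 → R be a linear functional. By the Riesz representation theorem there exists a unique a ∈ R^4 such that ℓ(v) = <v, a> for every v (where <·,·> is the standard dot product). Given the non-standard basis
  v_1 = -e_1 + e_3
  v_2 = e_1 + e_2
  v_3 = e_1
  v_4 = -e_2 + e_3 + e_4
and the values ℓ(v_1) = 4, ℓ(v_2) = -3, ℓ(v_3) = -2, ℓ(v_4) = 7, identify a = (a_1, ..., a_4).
a = (-2, -1, 2, 4)

Write a = (a_1, ..., a_4) in the standard basis. For each basis vector v_i, ℓ(v_i) = <v_i, a> is a linear equation in the a_j's. Collect the n equations into a matrix system V a = ℓ, where row i of V is v_i (expressed in the standard basis). Since V is invertible (lower-triangular with 1s on the diagonal, up to permutation), solve by back-substitution:
  V =
[[-1, 0, 1, 0],
 [1, 1, 0, 0],
 [1, 0, 0, 0],
 [0, -1, 1, 1]]
  V a = (4, -3, -2, 7)
Solving gives a = (-2, -1, 2, 4).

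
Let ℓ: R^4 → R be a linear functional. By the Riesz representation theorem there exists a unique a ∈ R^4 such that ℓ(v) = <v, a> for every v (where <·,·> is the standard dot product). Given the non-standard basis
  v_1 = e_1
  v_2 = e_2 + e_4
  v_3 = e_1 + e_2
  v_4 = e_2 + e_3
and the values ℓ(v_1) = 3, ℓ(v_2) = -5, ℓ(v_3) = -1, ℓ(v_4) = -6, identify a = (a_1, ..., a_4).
a = (3, -4, -2, -1)

Write a = (a_1, ..., a_4) in the standard basis. For each basis vector v_i, ℓ(v_i) = <v_i, a> is a linear equation in the a_j's. Collect the n equations into a matrix system V a = ℓ, where row i of V is v_i (expressed in the standard basis). Since V is invertible (lower-triangular with 1s on the diagonal, up to permutation), solve by back-substitution:
  V =
[[1, 0, 0, 0],
 [0, 1, 0, 1],
 [1, 1, 0, 0],
 [0, 1, 1, 0]]
  V a = (3, -5, -1, -6)
Solving gives a = (3, -4, -2, -1).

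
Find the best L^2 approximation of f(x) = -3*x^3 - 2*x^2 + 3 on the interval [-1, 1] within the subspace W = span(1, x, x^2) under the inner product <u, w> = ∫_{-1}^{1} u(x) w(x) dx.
g(x) = -2*x^2 - 9*x/5 + 3

The best approximation g ∈ W is the orthogonal projection of f onto W. Writing g = a_0 + a_1 x + a_2 x^2, the coefficients solve the normal equations G · a = b where
  G_{ij} = <φ_i, φ_j> and b_i = <f, φ_i>, with φ_0 = 1, φ_1 = x, φ_2 = x^2.
G =
  [2, 0, 2/3]
  [0, 2/3, 0]
  [2/3, 0, 2/5],
b = (14/3, -6/5, 6/5).
Solving gives a_0 = 3, a_1 = -9/5, a_2 = -2, so
  g(x) = -2*x^2 - 9*x/5 + 3.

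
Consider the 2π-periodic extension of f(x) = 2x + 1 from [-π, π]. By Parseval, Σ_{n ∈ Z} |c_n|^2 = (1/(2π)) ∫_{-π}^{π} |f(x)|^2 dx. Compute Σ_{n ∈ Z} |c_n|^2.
Σ |c_n|^2 = 4π^2/3 + 1

Expand and integrate term by term over [-π, π]:
  ∫ (2x)^2 dx = 4·(2π^3/3); ∫ 2·2·(1)·x dx = 0 (odd integrand); ∫ 1^2 dx = 1·2π.
So (1/(2π)) ∫_{-π}^{π} (2x + 1)^2 dx = 4π^2/3 + 1 = 4π^2/3 + 1.
Parseval ⇒ Σ |c_n|^2 = 4π^2/3 + 1.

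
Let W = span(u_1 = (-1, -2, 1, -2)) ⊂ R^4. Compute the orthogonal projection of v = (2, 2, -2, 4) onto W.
proj_W(v) = (8/5, 16/5, -8/5, 16/5)

Set up U = [u_1 | ... | u_1] ∈ R^(4×1). The projector onto W = col(U) is P = U (U^T U)^(-1) U^T.
Compute U^T U =
  [10],
and U^T v = (-16).
Solve U^T U · c = U^T v for the coefficients: c = (-8/5). The projection is proj_W(v) = U c.
Check: (v - proj_W(v)) · u_1 = 0  (should be 0).
Result: proj_W(v) = (8/5, 16/5, -8/5, 16/5).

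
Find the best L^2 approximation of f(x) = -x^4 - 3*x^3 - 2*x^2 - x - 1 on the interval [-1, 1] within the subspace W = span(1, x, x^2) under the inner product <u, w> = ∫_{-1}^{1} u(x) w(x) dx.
g(x) = -20*x^2/7 - 14*x/5 - 32/35

The best approximation g ∈ W is the orthogonal projection of f onto W. Writing g = a_0 + a_1 x + a_2 x^2, the coefficients solve the normal equations G · a = b where
  G_{ij} = <φ_i, φ_j> and b_i = <f, φ_i>, with φ_0 = 1, φ_1 = x, φ_2 = x^2.
G =
  [2, 0, 2/3]
  [0, 2/3, 0]
  [2/3, 0, 2/5],
b = (-56/15, -28/15, -184/105).
Solving gives a_0 = -32/35, a_1 = -14/5, a_2 = -20/7, so
  g(x) = -20*x^2/7 - 14*x/5 - 32/35.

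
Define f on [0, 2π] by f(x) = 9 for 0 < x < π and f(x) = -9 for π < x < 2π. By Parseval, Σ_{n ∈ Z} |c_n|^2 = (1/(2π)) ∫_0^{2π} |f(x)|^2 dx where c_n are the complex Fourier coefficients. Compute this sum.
Σ |c_n|^2 = 81

Parseval equates the L^2 energy of f (normalised by 1/(2π)) with the ℓ^2 sum of its Fourier coefficients: (1/(2π)) ∫_0^{2π} |f|^2 = Σ |c_n|^2.
Compute the left side: (1/(2π)) [∫_0^π 9^2 dx + ∫_π^{2π} (-9)^2 dx] = (1/(2π)) · (81π + 81π) = (81 + 81)/2 = 81.
So Σ_{n ∈ Z} |c_n|^2 = 81.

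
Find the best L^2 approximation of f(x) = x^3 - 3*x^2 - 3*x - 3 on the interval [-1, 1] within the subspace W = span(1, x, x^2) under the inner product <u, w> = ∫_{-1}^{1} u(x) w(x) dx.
g(x) = -3*x^2 - 12*x/5 - 3

The best approximation g ∈ W is the orthogonal projection of f onto W. Writing g = a_0 + a_1 x + a_2 x^2, the coefficients solve the normal equations G · a = b where
  G_{ij} = <φ_i, φ_j> and b_i = <f, φ_i>, with φ_0 = 1, φ_1 = x, φ_2 = x^2.
G =
  [2, 0, 2/3]
  [0, 2/3, 0]
  [2/3, 0, 2/5],
b = (-8, -8/5, -16/5).
Solving gives a_0 = -3, a_1 = -12/5, a_2 = -3, so
  g(x) = -3*x^2 - 12*x/5 - 3.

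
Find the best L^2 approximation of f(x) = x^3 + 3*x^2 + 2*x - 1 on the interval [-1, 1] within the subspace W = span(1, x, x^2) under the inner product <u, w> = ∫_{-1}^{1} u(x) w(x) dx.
g(x) = 3*x^2 + 13*x/5 - 1

The best approximation g ∈ W is the orthogonal projection of f onto W. Writing g = a_0 + a_1 x + a_2 x^2, the coefficients solve the normal equations G · a = b where
  G_{ij} = <φ_i, φ_j> and b_i = <f, φ_i>, with φ_0 = 1, φ_1 = x, φ_2 = x^2.
G =
  [2, 0, 2/3]
  [0, 2/3, 0]
  [2/3, 0, 2/5],
b = (0, 26/15, 8/15).
Solving gives a_0 = -1, a_1 = 13/5, a_2 = 3, so
  g(x) = 3*x^2 + 13*x/5 - 1.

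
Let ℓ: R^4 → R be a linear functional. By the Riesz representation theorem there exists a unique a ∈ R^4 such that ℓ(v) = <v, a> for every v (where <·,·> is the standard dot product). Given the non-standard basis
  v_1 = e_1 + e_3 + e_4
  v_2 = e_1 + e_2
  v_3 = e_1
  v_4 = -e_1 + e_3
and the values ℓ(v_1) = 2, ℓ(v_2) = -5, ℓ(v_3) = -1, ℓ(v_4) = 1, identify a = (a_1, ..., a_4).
a = (-1, -4, 0, 3)

Write a = (a_1, ..., a_4) in the standard basis. For each basis vector v_i, ℓ(v_i) = <v_i, a> is a linear equation in the a_j's. Collect the n equations into a matrix system V a = ℓ, where row i of V is v_i (expressed in the standard basis). Since V is invertible (lower-triangular with 1s on the diagonal, up to permutation), solve by back-substitution:
  V =
[[1, 0, 1, 1],
 [1, 1, 0, 0],
 [1, 0, 0, 0],
 [-1, 0, 1, 0]]
  V a = (2, -5, -1, 1)
Solving gives a = (-1, -4, 0, 3).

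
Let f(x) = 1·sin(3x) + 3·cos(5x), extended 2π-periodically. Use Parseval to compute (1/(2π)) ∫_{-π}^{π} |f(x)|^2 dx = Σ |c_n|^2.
Σ |c_n|^2 = 5

Expand |f|^2 and use orthogonality of {sin(nx), cos(mx)} on [-π, π]:
  ∫_{-π}^{π} sin(nx)^2 dx = π, ∫ cos(mx)^2 dx = π, and cross terms integrate to 0.
So ∫_{-π}^{π} f(x)^2 dx = 1^2 · π + 3^2 · π = (1 + 9)π.
Divide by 2π: (1 + 9)/2 = 5.
By Parseval, this equals Σ |c_n|^2.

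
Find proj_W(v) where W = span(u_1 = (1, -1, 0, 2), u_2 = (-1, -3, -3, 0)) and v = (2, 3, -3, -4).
proj_W(v) = (-173/110, 149/110, -9/55, -167/55)

Set up U = [u_1 | ... | u_2] ∈ R^(4×2). The projector onto W = col(U) is P = U (U^T U)^(-1) U^T.
Compute U^T U =
  [6, 2]
  [2, 19],
and U^T v = (-9, -2).
Solve U^T U · c = U^T v for the coefficients: c = (-167/110, 3/55). The projection is proj_W(v) = U c.
Check: (v - proj_W(v)) · u_1 = 0  (should be 0).
Check: (v - proj_W(v)) · u_2 = 0  (should be 0).
Result: proj_W(v) = (-173/110, 149/110, -9/55, -167/55).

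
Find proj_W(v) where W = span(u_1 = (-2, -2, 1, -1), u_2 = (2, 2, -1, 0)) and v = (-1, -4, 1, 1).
proj_W(v) = (-22/9, -22/9, 11/9, 1)

Set up U = [u_1 | ... | u_2] ∈ R^(4×2). The projector onto W = col(U) is P = U (U^T U)^(-1) U^T.
Compute U^T U =
  [10, -9]
  [-9, 9],
and U^T v = (10, -11).
Solve U^T U · c = U^T v for the coefficients: c = (-1, -20/9). The projection is proj_W(v) = U c.
Check: (v - proj_W(v)) · u_1 = 0  (should be 0).
Check: (v - proj_W(v)) · u_2 = 0  (should be 0).
Result: proj_W(v) = (-22/9, -22/9, 11/9, 1).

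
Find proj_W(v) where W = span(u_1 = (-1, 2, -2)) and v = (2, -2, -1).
proj_W(v) = (4/9, -8/9, 8/9)

Set up U = [u_1 | ... | u_1] ∈ R^(3×1). The projector onto W = col(U) is P = U (U^T U)^(-1) U^T.
Compute U^T U =
  [9],
and U^T v = (-4).
Solve U^T U · c = U^T v for the coefficients: c = (-4/9). The projection is proj_W(v) = U c.
Check: (v - proj_W(v)) · u_1 = 0  (should be 0).
Result: proj_W(v) = (4/9, -8/9, 8/9).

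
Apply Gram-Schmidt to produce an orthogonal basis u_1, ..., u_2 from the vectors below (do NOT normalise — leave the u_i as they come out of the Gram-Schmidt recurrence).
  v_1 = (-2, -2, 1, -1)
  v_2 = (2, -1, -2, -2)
Orthogonal basis:
  u_1 = (-2, -2, 1, -1)
  u_2 = (8/5, -7/5, -9/5, -11/5)

Apply the Gram-Schmidt recurrence
  u_1 = v_1
  u_i = v_i − Σ_{j<i} ((v_i · u_j) / (u_j · u_j)) · u_j.

Step by step this gives:
  u_1 = (-2, -2, 1, -1)
  u_2 = (8/5, -7/5, -9/5, -11/5)

Orthogonality check:
  u_2 · u_1 = 0 (should be 0)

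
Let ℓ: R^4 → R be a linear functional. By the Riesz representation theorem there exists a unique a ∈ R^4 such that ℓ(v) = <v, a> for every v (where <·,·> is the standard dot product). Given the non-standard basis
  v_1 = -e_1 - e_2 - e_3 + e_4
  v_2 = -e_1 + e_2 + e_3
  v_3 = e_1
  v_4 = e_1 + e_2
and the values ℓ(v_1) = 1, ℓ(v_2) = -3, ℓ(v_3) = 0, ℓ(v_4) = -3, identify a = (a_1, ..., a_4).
a = (0, -3, 0, -2)

Write a = (a_1, ..., a_4) in the standard basis. For each basis vector v_i, ℓ(v_i) = <v_i, a> is a linear equation in the a_j's. Collect the n equations into a matrix system V a = ℓ, where row i of V is v_i (expressed in the standard basis). Since V is invertible (lower-triangular with 1s on the diagonal, up to permutation), solve by back-substitution:
  V =
[[-1, -1, -1, 1],
 [-1, 1, 1, 0],
 [1, 0, 0, 0],
 [1, 1, 0, 0]]
  V a = (1, -3, 0, -3)
Solving gives a = (0, -3, 0, -2).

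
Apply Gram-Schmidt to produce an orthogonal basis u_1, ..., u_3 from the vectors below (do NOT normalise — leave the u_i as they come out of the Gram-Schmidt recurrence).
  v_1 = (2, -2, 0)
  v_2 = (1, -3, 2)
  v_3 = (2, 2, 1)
Orthogonal basis:
  u_1 = (2, -2, 0)
  u_2 = (-1, -1, 2)
  u_3 = (5/3, 5/3, 5/3)

Apply the Gram-Schmidt recurrence
  u_1 = v_1
  u_i = v_i − Σ_{j<i} ((v_i · u_j) / (u_j · u_j)) · u_j.

Step by step this gives:
  u_1 = (2, -2, 0)
  u_2 = (-1, -1, 2)
  u_3 = (5/3, 5/3, 5/3)

Orthogonality check:
  u_2 · u_1 = 0 (should be 0)
  u_3 · u_1 = 0 (should be 0)
  u_3 · u_2 = 0 (should be 0)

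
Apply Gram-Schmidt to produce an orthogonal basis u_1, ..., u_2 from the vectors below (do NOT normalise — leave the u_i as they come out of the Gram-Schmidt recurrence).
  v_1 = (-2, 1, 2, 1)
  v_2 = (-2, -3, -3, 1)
Orthogonal basis:
  u_1 = (-2, 1, 2, 1)
  u_2 = (-14/5, -13/5, -11/5, 7/5)

Apply the Gram-Schmidt recurrence
  u_1 = v_1
  u_i = v_i − Σ_{j<i} ((v_i · u_j) / (u_j · u_j)) · u_j.

Step by step this gives:
  u_1 = (-2, 1, 2, 1)
  u_2 = (-14/5, -13/5, -11/5, 7/5)

Orthogonality check:
  u_2 · u_1 = 0 (should be 0)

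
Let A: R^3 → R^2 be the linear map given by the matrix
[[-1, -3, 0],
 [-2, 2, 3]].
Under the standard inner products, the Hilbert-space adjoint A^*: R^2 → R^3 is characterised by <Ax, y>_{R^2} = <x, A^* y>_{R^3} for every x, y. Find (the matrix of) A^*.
A^* = A^T =
[[-1, -2],
 [-3, 2],
 [0, 3]]

For real matrices with standard dot products, the defining identity <Ax, y> = <x, A^* y> gives (Ax)^T y = x^T (A^*) y, i.e. x^T A^T y = x^T (A^*) y. Since this holds for all x, y, we must have A^* = A^T. Therefore
A^* =
[[-1, -2],
 [-3, 2],
 [0, 3]].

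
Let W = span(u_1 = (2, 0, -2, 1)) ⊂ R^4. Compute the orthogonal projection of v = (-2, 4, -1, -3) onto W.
proj_W(v) = (-10/9, 0, 10/9, -5/9)

Set up U = [u_1 | ... | u_1] ∈ R^(4×1). The projector onto W = col(U) is P = U (U^T U)^(-1) U^T.
Compute U^T U =
  [9],
and U^T v = (-5).
Solve U^T U · c = U^T v for the coefficients: c = (-5/9). The projection is proj_W(v) = U c.
Check: (v - proj_W(v)) · u_1 = 0  (should be 0).
Result: proj_W(v) = (-10/9, 0, 10/9, -5/9).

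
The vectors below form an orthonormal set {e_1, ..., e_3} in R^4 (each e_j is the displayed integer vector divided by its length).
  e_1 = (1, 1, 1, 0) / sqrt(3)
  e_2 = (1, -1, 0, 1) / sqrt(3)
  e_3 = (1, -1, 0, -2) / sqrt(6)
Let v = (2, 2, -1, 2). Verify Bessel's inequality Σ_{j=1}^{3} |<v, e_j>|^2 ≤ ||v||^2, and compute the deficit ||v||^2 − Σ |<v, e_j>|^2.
Σ |<v, e_j>|^2 = 7; ||v||^2 = 13; deficit = 6

Write each e_j = u_j / sqrt(<u_j, u_j>) where u_j is the displayed integer vector. Then <v, e_j> = <v, u_j> / sqrt(<u_j, u_j>), so |<v, e_j>|^2 = <v, u_j>^2 / <u_j, u_j>.
Coefficients: <v, e_1> = 3/sqrt(3), <v, e_2> = 2/sqrt(3), <v, e_3> = -4/sqrt(6).
Square and sum: Σ |<v, e_j>|^2 = 7.
Compute ||v||^2 = v·v = 13.
Deficit = 13 − 7 = 6 ≥ 0, confirming Bessel's inequality. (The deficit equals ||v − Σ <v,e_j> e_j||^2, the squared distance from v to span{e_j}.)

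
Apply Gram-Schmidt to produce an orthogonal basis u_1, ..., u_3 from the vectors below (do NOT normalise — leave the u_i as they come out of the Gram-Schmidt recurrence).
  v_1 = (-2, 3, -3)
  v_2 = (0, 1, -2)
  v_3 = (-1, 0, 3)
Orthogonal basis:
  u_1 = (-2, 3, -3)
  u_2 = (9/11, -5/22, -17/22)
  u_3 = (9/29, 12/29, 6/29)

Apply the Gram-Schmidt recurrence
  u_1 = v_1
  u_i = v_i − Σ_{j<i} ((v_i · u_j) / (u_j · u_j)) · u_j.

Step by step this gives:
  u_1 = (-2, 3, -3)
  u_2 = (9/11, -5/22, -17/22)
  u_3 = (9/29, 12/29, 6/29)

Orthogonality check:
  u_2 · u_1 = 0 (should be 0)
  u_3 · u_1 = 0 (should be 0)
  u_3 · u_2 = 0 (should be 0)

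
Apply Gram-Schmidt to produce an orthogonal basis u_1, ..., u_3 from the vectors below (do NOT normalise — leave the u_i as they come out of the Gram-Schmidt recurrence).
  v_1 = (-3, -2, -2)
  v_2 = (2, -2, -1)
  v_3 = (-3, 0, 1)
Orthogonal basis:
  u_1 = (-3, -2, -2)
  u_2 = (2, -2, -1)
  u_3 = (-32/153, -112/153, 160/153)

Apply the Gram-Schmidt recurrence
  u_1 = v_1
  u_i = v_i − Σ_{j<i} ((v_i · u_j) / (u_j · u_j)) · u_j.

Step by step this gives:
  u_1 = (-3, -2, -2)
  u_2 = (2, -2, -1)
  u_3 = (-32/153, -112/153, 160/153)

Orthogonality check:
  u_2 · u_1 = 0 (should be 0)
  u_3 · u_1 = 0 (should be 0)
  u_3 · u_2 = 0 (should be 0)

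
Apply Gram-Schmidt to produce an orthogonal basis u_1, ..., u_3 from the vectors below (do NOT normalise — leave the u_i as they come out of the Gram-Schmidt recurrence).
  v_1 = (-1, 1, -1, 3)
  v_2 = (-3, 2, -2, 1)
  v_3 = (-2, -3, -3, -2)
Orthogonal basis:
  u_1 = (-1, 1, -1, 3)
  u_2 = (-13/6, 7/6, -7/6, -3/2)
  u_3 = (-20/29, -103/29, -71/29, 4/29)

Apply the Gram-Schmidt recurrence
  u_1 = v_1
  u_i = v_i − Σ_{j<i} ((v_i · u_j) / (u_j · u_j)) · u_j.

Step by step this gives:
  u_1 = (-1, 1, -1, 3)
  u_2 = (-13/6, 7/6, -7/6, -3/2)
  u_3 = (-20/29, -103/29, -71/29, 4/29)

Orthogonality check:
  u_2 · u_1 = 0 (should be 0)
  u_3 · u_1 = 0 (should be 0)
  u_3 · u_2 = 0 (should be 0)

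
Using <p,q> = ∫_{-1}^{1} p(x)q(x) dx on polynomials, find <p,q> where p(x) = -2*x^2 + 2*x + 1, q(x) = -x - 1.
<p,q> = -2

Expand the product: p(x)·q(x) = 2*x^3 - 3*x - 1.
∫_{-1}^{1} of each monomial x^k gives [2/(k+1) if k even, 0 if k odd]. Integrating term-by-term (or equivalently evaluating the antiderivative F(x) = x^4/2 - 3*x^2/2 - x at the endpoints):
  F(1) − F(−1) = -2 − (0) = -2.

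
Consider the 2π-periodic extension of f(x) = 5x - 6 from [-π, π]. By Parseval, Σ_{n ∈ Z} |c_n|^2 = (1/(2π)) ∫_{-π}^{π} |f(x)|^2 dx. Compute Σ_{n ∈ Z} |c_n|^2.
Σ |c_n|^2 = 25π^2/3 + 36

Expand and integrate term by term over [-π, π]:
  ∫ (5x)^2 dx = 25·(2π^3/3); ∫ 2·5·(-6)·x dx = 0 (odd integrand); ∫ (-6)^2 dx = 36·2π.
So (1/(2π)) ∫_{-π}^{π} (5x - 6)^2 dx = 25π^2/3 + 36 = 25π^2/3 + 36.
Parseval ⇒ Σ |c_n|^2 = 25π^2/3 + 36.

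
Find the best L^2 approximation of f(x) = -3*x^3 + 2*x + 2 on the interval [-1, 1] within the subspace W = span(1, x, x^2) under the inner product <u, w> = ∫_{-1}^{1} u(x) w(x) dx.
g(x) = x/5 + 2

The best approximation g ∈ W is the orthogonal projection of f onto W. Writing g = a_0 + a_1 x + a_2 x^2, the coefficients solve the normal equations G · a = b where
  G_{ij} = <φ_i, φ_j> and b_i = <f, φ_i>, with φ_0 = 1, φ_1 = x, φ_2 = x^2.
G =
  [2, 0, 2/3]
  [0, 2/3, 0]
  [2/3, 0, 2/5],
b = (4, 2/15, 4/3).
Solving gives a_0 = 2, a_1 = 1/5, a_2 = 0, so
  g(x) = x/5 + 2.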